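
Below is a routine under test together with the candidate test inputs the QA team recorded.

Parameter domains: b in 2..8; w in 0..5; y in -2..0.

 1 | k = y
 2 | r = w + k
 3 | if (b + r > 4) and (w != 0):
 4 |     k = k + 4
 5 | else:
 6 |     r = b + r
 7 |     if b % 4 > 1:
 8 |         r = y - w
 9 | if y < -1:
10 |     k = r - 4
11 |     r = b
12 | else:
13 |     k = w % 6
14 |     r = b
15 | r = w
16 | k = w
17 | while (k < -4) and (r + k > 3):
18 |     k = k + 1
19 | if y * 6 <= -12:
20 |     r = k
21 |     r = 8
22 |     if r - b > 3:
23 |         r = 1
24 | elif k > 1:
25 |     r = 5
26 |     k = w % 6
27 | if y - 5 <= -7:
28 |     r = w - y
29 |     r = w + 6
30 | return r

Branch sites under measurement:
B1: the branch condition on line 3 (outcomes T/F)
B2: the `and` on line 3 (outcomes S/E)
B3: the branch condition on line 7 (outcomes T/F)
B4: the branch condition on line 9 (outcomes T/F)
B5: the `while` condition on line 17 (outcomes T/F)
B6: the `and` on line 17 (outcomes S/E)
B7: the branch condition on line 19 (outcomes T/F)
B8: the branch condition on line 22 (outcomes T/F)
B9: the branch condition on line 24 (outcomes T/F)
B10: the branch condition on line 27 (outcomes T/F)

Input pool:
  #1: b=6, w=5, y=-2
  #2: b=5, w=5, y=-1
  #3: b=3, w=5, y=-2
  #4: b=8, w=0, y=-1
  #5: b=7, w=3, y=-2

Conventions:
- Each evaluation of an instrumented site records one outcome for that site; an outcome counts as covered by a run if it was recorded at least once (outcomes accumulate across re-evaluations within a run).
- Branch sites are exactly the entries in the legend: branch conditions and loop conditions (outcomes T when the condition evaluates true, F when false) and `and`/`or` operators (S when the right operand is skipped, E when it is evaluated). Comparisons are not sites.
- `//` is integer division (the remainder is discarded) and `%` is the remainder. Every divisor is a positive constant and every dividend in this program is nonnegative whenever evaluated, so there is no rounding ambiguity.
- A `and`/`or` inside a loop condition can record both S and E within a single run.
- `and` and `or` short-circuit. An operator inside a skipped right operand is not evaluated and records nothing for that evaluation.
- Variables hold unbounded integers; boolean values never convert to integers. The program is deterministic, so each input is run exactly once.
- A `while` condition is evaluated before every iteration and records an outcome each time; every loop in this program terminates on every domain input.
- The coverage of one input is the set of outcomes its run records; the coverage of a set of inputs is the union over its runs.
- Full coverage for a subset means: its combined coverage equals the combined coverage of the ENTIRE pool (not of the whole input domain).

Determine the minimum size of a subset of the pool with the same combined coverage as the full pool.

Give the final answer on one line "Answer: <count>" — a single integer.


test 1 (b=6, w=5, y=-2) hits B1=T, B2=E, B4=T, B5=F, B6=S, B7=T, B8=F, B10=T
test 2 (b=5, w=5, y=-1) hits B1=T, B2=E, B4=F, B5=F, B6=S, B7=F, B9=T, B10=F
test 3 (b=3, w=5, y=-2) hits B1=T, B2=E, B4=T, B5=F, B6=S, B7=T, B8=T, B10=T
test 4 (b=8, w=0, y=-1) hits B1=F, B2=E, B3=F, B4=F, B5=F, B6=S, B7=F, B9=F, B10=F
test 5 (b=7, w=3, y=-2) hits B1=T, B2=E, B4=T, B5=F, B6=S, B7=T, B8=F, B10=T
together the pool reaches 16 outcomes: B1=T, B1=F, B2=E, B3=F, B4=T, B4=F, B5=F, B6=S, B7=T, B7=F, B8=T, B8=F, B9=T, B9=F, B10=T, B10=F
size 1 is not enough: best union over all size-1 subsets is 9/16
size 2 is not enough: best union over all size-2 subsets is 14/16
size 3 is not enough: best union over all size-3 subsets is 15/16
size 4: inputs {1, 2, 3, 4} cover all 16 outcomes, and no lexicographically smaller subset of this size does
Answer: 4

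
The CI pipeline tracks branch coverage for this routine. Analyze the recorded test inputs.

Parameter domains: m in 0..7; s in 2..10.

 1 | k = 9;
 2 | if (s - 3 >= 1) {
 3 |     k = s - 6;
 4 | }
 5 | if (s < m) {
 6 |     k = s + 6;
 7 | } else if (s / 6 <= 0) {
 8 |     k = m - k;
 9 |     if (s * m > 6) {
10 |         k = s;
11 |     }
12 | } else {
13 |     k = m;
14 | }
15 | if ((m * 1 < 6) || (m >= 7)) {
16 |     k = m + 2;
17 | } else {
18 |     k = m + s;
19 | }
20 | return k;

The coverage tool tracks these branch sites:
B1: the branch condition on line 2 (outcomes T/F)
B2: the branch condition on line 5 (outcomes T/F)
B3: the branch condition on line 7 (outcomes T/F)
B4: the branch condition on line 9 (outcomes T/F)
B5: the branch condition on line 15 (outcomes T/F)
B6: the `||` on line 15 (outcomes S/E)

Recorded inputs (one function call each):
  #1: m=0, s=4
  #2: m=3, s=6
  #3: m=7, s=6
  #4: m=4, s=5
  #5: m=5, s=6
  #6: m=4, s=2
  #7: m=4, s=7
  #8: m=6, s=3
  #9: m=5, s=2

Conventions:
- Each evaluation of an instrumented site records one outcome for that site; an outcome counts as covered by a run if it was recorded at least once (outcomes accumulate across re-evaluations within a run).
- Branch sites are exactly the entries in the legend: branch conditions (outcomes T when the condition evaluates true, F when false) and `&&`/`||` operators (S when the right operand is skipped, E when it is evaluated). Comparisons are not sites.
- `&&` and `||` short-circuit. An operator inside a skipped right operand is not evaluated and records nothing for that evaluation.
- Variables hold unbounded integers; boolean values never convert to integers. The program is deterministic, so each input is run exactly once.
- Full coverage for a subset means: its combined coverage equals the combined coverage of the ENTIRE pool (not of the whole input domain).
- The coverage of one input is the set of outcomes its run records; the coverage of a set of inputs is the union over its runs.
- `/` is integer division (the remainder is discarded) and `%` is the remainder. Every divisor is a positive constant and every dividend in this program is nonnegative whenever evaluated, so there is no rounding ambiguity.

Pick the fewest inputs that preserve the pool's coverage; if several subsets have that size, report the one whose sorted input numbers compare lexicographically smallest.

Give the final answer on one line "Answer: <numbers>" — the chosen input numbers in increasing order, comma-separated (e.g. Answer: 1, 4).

test 1 (m=0, s=4) fires B1->T, B2->F, B3->T, B4->F, B6->S, B5->T; hits B1=T, B2=F, B3=T, B4=F, B5=T, B6=S
test 2 (m=3, s=6) fires B1->T, B2->F, B3->F, B6->S, B5->T; hits B1=T, B2=F, B3=F, B5=T, B6=S
test 3 (m=7, s=6) fires B1->T, B2->T, B6->E, B5->T; hits B1=T, B2=T, B5=T, B6=E
test 4 (m=4, s=5) fires B1->T, B2->F, B3->T, B4->T, B6->S, B5->T; hits B1=T, B2=F, B3=T, B4=T, B5=T, B6=S
test 5 (m=5, s=6) fires B1->T, B2->F, B3->F, B6->S, B5->T; hits B1=T, B2=F, B3=F, B5=T, B6=S
test 6 (m=4, s=2) fires B1->F, B2->T, B6->S, B5->T; hits B1=F, B2=T, B5=T, B6=S
test 7 (m=4, s=7) fires B1->T, B2->F, B3->F, B6->S, B5->T; hits B1=T, B2=F, B3=F, B5=T, B6=S
test 8 (m=6, s=3) fires B1->F, B2->T, B6->E, B5->F; hits B1=F, B2=T, B5=F, B6=E
test 9 (m=5, s=2) fires B1->F, B2->T, B6->S, B5->T; hits B1=F, B2=T, B5=T, B6=S
union over all inputs: B1=T, B1=F, B2=T, B2=F, B3=T, B3=F, B4=T, B4=F, B5=T, B5=F, B6=S, B6=E (12 outcomes)
checked all size-1 subsets: none covers 12 outcomes (max 6/12)
checked all size-2 subsets: none covers 12 outcomes (max 10/12)
checked all size-3 subsets: none covers 12 outcomes (max 11/12)
the canonical winner is {1, 2, 4, 8}: size 4, full 12-outcome coverage, earliest index list among size-4 covers

Answer: 1, 2, 4, 8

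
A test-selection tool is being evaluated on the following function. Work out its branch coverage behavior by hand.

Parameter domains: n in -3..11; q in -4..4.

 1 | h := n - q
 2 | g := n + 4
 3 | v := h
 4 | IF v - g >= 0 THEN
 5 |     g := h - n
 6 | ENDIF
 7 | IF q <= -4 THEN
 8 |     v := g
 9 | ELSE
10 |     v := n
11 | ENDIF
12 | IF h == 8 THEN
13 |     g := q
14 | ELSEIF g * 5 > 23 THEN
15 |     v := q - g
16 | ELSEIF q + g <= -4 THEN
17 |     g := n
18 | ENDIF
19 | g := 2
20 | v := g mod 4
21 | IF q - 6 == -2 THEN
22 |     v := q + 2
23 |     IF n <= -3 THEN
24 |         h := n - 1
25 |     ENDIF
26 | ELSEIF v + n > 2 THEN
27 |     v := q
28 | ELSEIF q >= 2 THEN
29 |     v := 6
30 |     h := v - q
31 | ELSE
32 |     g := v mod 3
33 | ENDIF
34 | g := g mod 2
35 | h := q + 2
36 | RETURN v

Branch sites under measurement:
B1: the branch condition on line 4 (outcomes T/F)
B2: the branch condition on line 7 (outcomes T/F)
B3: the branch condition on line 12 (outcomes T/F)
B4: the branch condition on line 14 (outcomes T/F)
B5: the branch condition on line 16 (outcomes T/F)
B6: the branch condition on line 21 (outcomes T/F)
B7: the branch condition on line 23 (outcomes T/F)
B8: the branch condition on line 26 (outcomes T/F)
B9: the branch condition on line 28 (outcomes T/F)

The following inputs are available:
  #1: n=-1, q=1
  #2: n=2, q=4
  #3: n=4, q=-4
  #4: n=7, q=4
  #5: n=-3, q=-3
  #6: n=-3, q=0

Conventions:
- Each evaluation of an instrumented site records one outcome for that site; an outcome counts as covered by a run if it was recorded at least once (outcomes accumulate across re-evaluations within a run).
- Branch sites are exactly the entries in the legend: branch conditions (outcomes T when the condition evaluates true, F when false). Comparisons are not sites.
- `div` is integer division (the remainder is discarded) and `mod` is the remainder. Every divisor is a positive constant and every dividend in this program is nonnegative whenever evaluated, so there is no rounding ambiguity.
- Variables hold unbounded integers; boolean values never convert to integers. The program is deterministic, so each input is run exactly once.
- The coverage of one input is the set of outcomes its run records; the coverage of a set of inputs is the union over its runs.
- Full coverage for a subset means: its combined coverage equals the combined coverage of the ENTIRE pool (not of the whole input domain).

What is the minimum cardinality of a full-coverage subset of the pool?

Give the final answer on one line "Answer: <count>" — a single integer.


test 1 (n=-1, q=1) fires B1->F, B2->F, B3->F, B4->F, B5->F, B6->F, B8->F, B9->F; hits B1=F, B2=F, B3=F, B4=F, B5=F, B6=F, B8=F, B9=F
test 2 (n=2, q=4) fires B1->F, B2->F, B3->F, B4->T, B6->T, B7->F; hits B1=F, B2=F, B3=F, B4=T, B6=T, B7=F
test 3 (n=4, q=-4) fires B1->T, B2->T, B3->T, B6->F, B8->T; hits B1=T, B2=T, B3=T, B6=F, B8=T
test 4 (n=7, q=4) fires B1->F, B2->F, B3->F, B4->T, B6->T, B7->F; hits B1=F, B2=F, B3=F, B4=T, B6=T, B7=F
test 5 (n=-3, q=-3) fires B1->F, B2->F, B3->F, B4->F, B5->F, B6->F, B8->F, B9->F; hits B1=F, B2=F, B3=F, B4=F, B5=F, B6=F, B8=F, B9=F
test 6 (n=-3, q=0) fires B1->F, B2->F, B3->F, B4->F, B5->F, B6->F, B8->F, B9->F; hits B1=F, B2=F, B3=F, B4=F, B5=F, B6=F, B8=F, B9=F
the full pool covers 15 outcomes: B1=T, B1=F, B2=T, B2=F, B3=T, B3=F, B4=T, B4=F, B5=F, B6=T, B6=F, B7=F, B8=T, B8=F, B9=F
checked all size-1 subsets: none covers 15 outcomes (max 8/15)
checked all size-2 subsets: none covers 15 outcomes (max 12/15)
the canonical winner is {1, 2, 3}: size 3, full 15-outcome coverage, earliest index list among size-3 covers
Answer: 3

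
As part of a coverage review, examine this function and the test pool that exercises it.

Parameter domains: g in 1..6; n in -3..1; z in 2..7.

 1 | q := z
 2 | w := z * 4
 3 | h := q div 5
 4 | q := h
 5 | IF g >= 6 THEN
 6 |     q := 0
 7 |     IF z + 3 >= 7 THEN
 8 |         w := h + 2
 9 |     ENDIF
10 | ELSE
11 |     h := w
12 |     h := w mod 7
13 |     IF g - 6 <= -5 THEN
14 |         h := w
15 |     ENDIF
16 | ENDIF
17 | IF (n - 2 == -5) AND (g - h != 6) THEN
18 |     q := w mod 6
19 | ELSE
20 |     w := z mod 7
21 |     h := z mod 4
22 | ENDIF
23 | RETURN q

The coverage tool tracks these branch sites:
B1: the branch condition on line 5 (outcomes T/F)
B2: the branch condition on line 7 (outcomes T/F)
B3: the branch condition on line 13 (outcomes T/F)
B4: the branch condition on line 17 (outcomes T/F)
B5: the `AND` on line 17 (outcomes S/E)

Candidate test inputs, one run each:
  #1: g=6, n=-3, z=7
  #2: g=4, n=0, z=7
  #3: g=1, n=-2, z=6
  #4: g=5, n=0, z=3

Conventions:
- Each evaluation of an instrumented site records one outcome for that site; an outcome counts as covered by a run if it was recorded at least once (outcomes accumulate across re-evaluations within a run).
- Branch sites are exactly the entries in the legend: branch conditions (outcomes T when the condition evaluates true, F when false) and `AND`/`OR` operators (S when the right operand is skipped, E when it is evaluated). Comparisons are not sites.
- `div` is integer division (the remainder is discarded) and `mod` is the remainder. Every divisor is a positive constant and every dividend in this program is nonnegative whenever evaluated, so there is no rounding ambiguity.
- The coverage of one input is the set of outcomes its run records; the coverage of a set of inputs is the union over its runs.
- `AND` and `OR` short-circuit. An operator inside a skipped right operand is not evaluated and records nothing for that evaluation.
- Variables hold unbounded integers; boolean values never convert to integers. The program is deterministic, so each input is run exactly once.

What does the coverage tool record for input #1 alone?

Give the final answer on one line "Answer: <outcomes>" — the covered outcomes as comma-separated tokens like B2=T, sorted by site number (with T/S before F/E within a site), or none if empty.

Event log for input #1 (g=6, n=-3, z=7):
  B1->T, B2->T, B5->E, B4->T
collecting distinct outcomes: B1=T, B2=T, B4=T, B5=E

Answer: B1=T, B2=T, B4=T, B5=E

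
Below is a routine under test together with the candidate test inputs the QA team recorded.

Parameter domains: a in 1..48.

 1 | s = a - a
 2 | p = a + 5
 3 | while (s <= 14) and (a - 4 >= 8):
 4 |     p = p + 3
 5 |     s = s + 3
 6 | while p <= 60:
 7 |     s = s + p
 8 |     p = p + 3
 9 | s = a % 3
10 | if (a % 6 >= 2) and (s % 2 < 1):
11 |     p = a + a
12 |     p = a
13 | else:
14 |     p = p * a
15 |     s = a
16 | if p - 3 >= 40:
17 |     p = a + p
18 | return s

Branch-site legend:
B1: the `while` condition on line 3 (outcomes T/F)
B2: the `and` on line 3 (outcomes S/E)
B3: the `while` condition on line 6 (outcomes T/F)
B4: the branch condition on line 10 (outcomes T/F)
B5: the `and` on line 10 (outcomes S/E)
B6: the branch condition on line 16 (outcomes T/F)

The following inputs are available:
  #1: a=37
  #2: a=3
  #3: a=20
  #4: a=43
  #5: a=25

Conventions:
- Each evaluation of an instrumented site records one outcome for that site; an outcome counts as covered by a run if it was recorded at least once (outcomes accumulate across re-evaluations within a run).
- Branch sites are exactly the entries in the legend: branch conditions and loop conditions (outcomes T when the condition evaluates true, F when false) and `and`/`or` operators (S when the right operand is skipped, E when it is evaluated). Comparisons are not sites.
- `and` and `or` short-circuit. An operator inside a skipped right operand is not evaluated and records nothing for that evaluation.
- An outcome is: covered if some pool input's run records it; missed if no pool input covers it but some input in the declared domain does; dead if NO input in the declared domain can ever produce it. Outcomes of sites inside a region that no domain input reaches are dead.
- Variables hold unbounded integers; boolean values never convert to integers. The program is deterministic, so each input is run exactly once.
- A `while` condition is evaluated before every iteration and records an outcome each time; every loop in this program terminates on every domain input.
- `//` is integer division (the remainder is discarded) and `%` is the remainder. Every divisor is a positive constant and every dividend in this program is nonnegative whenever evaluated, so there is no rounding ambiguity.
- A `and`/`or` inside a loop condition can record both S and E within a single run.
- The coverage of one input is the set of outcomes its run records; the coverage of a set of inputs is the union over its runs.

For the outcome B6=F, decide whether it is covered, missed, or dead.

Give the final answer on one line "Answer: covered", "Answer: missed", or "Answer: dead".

B6=F is recorded by pool input(s) 2, 3 -> covered

Answer: covered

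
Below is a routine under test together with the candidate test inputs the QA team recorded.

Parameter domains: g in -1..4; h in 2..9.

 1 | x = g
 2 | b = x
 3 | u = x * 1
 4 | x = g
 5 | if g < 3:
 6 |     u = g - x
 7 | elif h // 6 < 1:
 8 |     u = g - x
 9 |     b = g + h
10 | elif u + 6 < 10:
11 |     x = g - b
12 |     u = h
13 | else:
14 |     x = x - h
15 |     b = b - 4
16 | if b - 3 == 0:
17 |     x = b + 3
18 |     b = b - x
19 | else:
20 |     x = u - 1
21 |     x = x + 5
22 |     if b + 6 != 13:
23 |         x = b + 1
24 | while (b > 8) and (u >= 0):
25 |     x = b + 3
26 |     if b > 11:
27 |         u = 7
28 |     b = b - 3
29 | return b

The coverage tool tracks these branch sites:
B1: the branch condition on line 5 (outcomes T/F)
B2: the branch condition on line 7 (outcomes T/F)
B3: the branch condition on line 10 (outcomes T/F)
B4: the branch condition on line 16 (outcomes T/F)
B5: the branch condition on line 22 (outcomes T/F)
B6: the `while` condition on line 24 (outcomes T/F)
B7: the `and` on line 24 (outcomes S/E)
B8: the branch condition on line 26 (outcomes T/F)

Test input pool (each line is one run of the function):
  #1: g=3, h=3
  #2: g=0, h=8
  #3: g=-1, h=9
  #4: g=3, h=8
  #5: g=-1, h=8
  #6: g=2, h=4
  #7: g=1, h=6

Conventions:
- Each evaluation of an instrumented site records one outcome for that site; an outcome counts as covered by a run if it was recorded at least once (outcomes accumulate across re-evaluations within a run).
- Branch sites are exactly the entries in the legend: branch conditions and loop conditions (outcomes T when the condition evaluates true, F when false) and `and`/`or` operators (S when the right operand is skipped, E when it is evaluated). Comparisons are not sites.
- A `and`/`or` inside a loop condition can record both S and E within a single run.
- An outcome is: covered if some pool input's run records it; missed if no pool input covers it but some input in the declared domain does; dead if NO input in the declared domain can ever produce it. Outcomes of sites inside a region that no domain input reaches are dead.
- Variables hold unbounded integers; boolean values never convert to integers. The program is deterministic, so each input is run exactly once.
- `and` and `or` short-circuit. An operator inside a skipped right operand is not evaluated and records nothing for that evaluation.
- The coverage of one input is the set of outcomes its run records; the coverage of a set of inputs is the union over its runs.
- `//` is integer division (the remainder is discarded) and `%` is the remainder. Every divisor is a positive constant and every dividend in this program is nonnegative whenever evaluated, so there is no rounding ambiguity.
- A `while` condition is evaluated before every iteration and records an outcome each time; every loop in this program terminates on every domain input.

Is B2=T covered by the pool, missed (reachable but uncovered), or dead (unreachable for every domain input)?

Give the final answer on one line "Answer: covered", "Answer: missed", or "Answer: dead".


B2=T is recorded by pool input(s) 1 -> covered
Answer: covered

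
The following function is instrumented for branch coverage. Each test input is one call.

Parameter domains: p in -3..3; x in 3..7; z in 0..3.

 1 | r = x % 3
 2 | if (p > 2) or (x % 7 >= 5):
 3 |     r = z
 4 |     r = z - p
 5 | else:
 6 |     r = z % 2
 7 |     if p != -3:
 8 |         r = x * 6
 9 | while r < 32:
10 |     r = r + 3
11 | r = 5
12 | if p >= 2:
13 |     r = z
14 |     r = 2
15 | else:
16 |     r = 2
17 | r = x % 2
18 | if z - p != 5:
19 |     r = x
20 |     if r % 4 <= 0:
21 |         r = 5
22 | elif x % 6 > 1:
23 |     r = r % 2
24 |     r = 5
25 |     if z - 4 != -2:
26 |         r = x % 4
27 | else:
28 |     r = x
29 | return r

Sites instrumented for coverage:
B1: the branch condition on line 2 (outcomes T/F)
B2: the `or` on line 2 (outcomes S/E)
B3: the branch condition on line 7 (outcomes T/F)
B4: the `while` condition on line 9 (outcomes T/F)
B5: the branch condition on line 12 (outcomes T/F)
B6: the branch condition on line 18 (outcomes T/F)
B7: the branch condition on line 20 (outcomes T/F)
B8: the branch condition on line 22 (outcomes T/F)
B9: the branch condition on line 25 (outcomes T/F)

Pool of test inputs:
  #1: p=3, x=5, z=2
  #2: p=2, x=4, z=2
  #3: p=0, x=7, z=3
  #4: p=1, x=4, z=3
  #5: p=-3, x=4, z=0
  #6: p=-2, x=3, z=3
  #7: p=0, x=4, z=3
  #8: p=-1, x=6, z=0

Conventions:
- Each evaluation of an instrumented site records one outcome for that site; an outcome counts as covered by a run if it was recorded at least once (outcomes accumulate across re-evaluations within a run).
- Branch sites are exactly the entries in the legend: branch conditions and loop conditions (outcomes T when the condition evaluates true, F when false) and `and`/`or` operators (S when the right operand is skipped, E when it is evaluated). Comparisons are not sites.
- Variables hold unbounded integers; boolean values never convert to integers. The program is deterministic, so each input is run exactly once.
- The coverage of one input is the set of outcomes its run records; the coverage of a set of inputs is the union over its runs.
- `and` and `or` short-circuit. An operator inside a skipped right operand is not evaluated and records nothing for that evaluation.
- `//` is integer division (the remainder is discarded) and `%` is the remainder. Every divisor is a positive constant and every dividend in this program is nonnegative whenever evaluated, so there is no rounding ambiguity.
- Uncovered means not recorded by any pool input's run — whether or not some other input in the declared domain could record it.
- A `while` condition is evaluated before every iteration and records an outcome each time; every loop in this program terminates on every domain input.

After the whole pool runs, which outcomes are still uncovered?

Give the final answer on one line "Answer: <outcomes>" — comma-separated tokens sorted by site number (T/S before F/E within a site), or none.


#1 (p=3, x=5, z=2) -> B2->S, B1->T, B4->T, B4->T, B4->T, B4->T, B4->T, B4->T, B4->T, B4->T, B4->T, B4->T, B4->T, B4->F, ...; covered: B1=T, B2=S, B4=T, B4=F, B5=T, B6=T, B7=F
#2 (p=2, x=4, z=2) -> B2->E, B1->F, B3->T, B4->T, B4->T, B4->T, B4->F, B5->T, B6->T, B7->T; covered: B1=F, B2=E, B3=T, B4=T, B4=F, B5=T, B6=T, B7=T
#3 (p=0, x=7, z=3) -> B2->E, B1->F, B3->T, B4->F, B5->F, B6->T, B7->F; covered: B1=F, B2=E, B3=T, B4=F, B5=F, B6=T, B7=F
#4 (p=1, x=4, z=3) -> B2->E, B1->F, B3->T, B4->T, B4->T, B4->T, B4->F, B5->F, B6->T, B7->T; covered: B1=F, B2=E, B3=T, B4=T, B4=F, B5=F, B6=T, B7=T
#5 (p=-3, x=4, z=0) -> B2->E, B1->F, B3->F, B4->T, B4->T, B4->T, B4->T, B4->T, B4->T, B4->T, B4->T, B4->T, B4->T, B4->T, ...; covered: B1=F, B2=E, B3=F, B4=T, B4=F, B5=F, B6=T, B7=T
#6 (p=-2, x=3, z=3) -> B2->E, B1->F, B3->T, B4->T, B4->T, B4->T, B4->T, B4->T, B4->F, B5->F, B6->F, B8->T, B9->T; covered: B1=F, B2=E, B3=T, B4=T, B4=F, B5=F, B6=F, B8=T, B9=T
#7 (p=0, x=4, z=3) -> B2->E, B1->F, B3->T, B4->T, B4->T, B4->T, B4->F, B5->F, B6->T, B7->T; covered: B1=F, B2=E, B3=T, B4=T, B4=F, B5=F, B6=T, B7=T
#8 (p=-1, x=6, z=0) -> B2->E, B1->T, B4->T, B4->T, B4->T, B4->T, B4->T, B4->T, B4->T, B4->T, B4->T, B4->T, B4->T, B4->F, ...; covered: B1=T, B2=E, B4=T, B4=F, B5=F, B6=T, B7=F
union over the pool: B1=T, B1=F, B2=S, B2=E, B3=T, B3=F, B4=T, B4=F, B5=T, B5=F, B6=T, B6=F, B7=T, B7=F, B8=T, B9=T
uncovered (2 of 18): B8=F, B9=F
Answer: B8=F, B9=F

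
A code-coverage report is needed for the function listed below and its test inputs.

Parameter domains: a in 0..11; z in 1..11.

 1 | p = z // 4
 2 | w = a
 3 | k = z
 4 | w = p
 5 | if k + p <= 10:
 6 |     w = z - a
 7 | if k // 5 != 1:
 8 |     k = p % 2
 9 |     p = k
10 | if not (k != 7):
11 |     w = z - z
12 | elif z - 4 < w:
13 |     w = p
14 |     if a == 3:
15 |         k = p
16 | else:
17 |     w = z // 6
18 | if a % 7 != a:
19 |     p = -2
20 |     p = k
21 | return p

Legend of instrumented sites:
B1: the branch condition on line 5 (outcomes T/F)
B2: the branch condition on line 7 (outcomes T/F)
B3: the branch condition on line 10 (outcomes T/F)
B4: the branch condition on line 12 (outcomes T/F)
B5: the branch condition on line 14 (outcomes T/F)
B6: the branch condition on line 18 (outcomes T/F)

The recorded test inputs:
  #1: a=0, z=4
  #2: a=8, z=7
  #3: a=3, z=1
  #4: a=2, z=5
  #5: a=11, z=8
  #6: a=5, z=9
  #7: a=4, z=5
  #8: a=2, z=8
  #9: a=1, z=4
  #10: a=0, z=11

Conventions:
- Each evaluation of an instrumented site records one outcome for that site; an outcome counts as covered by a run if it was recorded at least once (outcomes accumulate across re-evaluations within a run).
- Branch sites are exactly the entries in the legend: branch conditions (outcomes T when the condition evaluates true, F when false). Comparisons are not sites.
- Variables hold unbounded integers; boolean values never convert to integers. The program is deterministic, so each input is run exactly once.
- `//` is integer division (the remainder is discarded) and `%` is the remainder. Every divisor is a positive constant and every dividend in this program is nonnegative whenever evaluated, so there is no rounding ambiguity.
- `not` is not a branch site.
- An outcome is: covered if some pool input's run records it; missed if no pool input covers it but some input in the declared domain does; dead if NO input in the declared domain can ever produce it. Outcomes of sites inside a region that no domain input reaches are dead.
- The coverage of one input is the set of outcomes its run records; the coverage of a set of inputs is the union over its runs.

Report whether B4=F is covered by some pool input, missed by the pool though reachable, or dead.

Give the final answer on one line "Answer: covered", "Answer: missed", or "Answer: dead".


B4=F is recorded by pool input(s) 5, 6, 7, 10 -> covered
Answer: covered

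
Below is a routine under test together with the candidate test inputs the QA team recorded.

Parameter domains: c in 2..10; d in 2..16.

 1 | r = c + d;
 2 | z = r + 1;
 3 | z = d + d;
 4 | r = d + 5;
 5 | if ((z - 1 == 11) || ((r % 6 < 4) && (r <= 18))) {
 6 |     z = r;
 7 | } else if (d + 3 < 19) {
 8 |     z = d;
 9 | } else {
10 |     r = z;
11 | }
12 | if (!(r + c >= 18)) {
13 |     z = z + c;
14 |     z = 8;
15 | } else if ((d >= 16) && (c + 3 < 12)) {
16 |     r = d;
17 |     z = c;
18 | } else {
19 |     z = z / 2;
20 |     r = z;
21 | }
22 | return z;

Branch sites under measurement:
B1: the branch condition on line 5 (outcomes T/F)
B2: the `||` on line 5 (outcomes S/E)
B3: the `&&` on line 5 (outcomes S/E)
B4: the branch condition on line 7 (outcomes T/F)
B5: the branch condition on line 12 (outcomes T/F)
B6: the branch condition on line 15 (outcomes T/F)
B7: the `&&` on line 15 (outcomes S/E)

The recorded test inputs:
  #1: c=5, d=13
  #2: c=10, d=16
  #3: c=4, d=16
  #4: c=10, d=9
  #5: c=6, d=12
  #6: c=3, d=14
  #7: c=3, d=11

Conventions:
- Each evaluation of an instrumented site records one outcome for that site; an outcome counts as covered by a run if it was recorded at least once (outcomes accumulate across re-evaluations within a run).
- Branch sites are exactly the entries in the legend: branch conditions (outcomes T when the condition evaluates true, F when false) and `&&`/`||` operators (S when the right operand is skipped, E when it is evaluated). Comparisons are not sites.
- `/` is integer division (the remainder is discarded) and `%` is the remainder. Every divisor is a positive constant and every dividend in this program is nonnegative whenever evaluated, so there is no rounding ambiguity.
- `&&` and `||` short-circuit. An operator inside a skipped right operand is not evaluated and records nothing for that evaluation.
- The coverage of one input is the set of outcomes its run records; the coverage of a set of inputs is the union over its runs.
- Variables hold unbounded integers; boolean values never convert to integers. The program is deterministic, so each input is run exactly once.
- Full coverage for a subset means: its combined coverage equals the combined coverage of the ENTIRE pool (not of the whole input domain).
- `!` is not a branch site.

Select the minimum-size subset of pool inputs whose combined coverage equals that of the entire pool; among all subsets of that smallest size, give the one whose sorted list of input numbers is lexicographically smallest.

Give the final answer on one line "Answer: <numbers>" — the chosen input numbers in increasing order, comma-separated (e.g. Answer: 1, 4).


input #1, c=5, d=13: events B2->E, B3->E, B1->T, B5->F, B7->S, B6->F; outcomes B1=T, B2=E, B3=E, B5=F, B6=F, B7=S
input #2, c=10, d=16: events B2->E, B3->E, B1->F, B4->F, B5->F, B7->E, B6->F; outcomes B1=F, B2=E, B3=E, B4=F, B5=F, B6=F, B7=E
input #3, c=4, d=16: events B2->E, B3->E, B1->F, B4->F, B5->F, B7->E, B6->T; outcomes B1=F, B2=E, B3=E, B4=F, B5=F, B6=T, B7=E
input #4, c=10, d=9: events B2->E, B3->E, B1->T, B5->F, B7->S, B6->F; outcomes B1=T, B2=E, B3=E, B5=F, B6=F, B7=S
input #5, c=6, d=12: events B2->E, B3->S, B1->F, B4->T, B5->F, B7->S, B6->F; outcomes B1=F, B2=E, B3=S, B4=T, B5=F, B6=F, B7=S
input #6, c=3, d=14: events B2->E, B3->E, B1->F, B4->T, B5->F, B7->S, B6->F; outcomes B1=F, B2=E, B3=E, B4=T, B5=F, B6=F, B7=S
input #7, c=3, d=11: events B2->E, B3->S, B1->F, B4->T, B5->F, B7->S, B6->F; outcomes B1=F, B2=E, B3=S, B4=T, B5=F, B6=F, B7=S
together the pool reaches 12 outcomes: B1=T, B1=F, B2=E, B3=S, B3=E, B4=T, B4=F, B5=F, B6=T, B6=F, B7=S, B7=E
no size-1 subset reaches all 12 outcomes (best union: 7/12)
no size-2 subset reaches all 12 outcomes (best union: 11/12)
inputs {1, 3, 5} (size 3) cover everything; no size-3 subset with a lexicographically smaller index list covers all 12
Answer: 1, 3, 5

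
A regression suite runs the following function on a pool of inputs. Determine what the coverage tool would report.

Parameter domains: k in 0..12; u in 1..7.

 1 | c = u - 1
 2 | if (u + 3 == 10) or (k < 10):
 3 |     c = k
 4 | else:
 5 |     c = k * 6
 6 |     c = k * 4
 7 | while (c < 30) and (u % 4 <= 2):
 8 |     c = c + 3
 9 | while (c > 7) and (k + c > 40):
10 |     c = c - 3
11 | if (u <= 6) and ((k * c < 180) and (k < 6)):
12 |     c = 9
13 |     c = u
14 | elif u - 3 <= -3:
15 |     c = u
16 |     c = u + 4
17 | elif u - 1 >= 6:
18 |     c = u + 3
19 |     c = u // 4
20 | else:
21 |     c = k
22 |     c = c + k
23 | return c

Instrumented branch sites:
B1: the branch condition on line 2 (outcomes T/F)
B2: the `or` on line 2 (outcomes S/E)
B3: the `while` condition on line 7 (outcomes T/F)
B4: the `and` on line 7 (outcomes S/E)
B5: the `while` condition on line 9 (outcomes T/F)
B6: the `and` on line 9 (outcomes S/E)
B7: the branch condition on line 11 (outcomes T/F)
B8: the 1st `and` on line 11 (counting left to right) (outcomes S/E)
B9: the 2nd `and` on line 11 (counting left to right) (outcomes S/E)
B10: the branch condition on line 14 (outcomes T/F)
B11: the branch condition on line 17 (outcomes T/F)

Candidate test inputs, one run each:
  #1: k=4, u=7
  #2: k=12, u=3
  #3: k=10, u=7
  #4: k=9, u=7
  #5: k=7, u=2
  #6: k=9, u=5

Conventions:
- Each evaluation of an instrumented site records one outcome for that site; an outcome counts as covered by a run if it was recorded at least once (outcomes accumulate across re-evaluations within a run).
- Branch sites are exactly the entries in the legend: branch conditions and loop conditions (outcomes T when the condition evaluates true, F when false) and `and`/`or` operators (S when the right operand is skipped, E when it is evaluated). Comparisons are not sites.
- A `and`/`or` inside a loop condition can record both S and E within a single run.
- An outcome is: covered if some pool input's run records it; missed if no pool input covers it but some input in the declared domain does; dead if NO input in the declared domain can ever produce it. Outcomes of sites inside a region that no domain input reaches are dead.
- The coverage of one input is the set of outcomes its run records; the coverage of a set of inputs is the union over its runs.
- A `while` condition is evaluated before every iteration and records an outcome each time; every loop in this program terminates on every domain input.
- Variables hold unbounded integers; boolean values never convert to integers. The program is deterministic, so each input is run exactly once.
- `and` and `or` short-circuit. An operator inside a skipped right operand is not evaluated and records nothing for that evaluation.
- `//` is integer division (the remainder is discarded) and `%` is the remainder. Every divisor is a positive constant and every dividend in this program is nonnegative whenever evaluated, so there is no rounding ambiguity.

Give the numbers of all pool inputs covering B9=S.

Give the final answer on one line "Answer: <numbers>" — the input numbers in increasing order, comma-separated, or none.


input #1 (k=4, u=7): does not record B9=S
input #2 (k=12, u=3): records B9=S
input #3 (k=10, u=7): does not record B9=S
input #4 (k=9, u=7): does not record B9=S
input #5 (k=7, u=2): records B9=S
input #6 (k=9, u=5): records B9=S
Answer: 2, 5, 6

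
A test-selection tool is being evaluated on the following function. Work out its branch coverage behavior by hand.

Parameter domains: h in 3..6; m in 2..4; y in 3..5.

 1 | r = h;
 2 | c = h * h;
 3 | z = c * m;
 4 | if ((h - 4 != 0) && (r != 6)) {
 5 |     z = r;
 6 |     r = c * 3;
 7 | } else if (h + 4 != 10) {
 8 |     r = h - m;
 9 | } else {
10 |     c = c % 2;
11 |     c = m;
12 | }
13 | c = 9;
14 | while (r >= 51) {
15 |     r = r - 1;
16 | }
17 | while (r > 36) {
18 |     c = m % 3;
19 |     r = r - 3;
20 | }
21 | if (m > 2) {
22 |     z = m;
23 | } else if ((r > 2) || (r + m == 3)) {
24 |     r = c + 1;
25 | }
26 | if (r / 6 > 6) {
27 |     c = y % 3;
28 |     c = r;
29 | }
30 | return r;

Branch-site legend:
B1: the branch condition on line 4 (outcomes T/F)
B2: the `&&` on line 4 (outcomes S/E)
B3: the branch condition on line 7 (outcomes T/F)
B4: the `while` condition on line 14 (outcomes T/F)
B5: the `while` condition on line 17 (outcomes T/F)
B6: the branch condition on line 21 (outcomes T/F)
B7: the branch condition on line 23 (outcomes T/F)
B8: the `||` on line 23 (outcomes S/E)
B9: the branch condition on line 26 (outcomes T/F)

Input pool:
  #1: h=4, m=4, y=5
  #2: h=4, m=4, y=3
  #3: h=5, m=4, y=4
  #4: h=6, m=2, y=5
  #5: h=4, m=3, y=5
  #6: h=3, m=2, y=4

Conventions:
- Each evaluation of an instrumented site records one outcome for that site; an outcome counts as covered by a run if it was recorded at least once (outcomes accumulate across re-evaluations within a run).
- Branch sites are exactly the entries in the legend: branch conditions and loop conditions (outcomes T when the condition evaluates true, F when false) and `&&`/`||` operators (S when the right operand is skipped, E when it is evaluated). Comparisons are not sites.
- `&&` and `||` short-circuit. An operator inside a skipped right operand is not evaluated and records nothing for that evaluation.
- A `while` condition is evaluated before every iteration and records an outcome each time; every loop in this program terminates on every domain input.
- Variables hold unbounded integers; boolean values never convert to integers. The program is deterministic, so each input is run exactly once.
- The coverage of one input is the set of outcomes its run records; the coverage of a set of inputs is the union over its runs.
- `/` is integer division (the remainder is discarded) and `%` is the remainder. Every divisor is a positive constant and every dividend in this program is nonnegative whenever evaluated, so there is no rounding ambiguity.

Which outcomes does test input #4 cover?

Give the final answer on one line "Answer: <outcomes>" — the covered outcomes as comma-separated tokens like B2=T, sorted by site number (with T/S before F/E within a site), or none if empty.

Simulating input #4 (h=6, m=2, y=5) step by step:
  B2->E, B1->F, B3->F, B4->F, B5->F, B6->F, B8->S, B7->T, B9->F
collecting distinct outcomes: B1=F, B2=E, B3=F, B4=F, B5=F, B6=F, B7=T, B8=S, B9=F

Answer: B1=F, B2=E, B3=F, B4=F, B5=F, B6=F, B7=T, B8=S, B9=F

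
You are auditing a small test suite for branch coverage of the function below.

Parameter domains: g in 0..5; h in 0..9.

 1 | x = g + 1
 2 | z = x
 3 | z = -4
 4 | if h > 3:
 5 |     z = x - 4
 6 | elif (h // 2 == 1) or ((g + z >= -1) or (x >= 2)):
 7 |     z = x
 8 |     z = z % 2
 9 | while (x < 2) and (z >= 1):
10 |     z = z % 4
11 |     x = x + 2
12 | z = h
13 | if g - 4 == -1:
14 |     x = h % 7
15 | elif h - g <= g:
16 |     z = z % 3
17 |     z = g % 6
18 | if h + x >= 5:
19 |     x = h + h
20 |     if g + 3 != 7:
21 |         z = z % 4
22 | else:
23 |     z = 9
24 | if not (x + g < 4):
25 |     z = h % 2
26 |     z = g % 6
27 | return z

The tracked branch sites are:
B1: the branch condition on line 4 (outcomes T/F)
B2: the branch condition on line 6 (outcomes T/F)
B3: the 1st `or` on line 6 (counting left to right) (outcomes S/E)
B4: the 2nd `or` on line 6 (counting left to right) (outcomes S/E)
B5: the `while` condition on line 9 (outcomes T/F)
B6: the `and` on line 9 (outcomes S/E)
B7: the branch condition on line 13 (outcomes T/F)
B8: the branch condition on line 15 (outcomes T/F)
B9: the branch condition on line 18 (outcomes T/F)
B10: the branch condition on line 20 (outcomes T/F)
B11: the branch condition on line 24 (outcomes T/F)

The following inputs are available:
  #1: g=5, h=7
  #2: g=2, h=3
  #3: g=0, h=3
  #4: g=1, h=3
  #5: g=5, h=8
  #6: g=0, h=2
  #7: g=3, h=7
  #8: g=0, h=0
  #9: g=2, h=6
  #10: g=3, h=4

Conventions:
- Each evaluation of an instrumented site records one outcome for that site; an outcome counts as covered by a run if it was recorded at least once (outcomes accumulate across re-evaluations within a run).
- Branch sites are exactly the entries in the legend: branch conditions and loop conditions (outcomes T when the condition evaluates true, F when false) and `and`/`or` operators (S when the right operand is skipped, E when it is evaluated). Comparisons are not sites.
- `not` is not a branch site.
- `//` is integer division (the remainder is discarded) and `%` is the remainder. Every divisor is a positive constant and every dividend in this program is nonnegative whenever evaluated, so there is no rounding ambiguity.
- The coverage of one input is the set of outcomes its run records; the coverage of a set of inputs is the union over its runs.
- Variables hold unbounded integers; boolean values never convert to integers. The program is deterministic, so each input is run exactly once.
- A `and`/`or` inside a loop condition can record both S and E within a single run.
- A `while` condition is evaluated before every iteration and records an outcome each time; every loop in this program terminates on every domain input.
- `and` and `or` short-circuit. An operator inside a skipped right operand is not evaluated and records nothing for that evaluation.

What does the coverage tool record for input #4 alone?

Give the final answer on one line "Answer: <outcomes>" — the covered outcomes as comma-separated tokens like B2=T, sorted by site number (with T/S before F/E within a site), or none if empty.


Simulating input #4 (g=1, h=3) step by step:
  B1->F, B3->S, B2->T, B6->S, B5->F, B7->F, B8->F, B9->T, B10->T, B11->T
collecting distinct outcomes: B1=F, B2=T, B3=S, B5=F, B6=S, B7=F, B8=F, B9=T, B10=T, B11=T
Answer: B1=F, B2=T, B3=S, B5=F, B6=S, B7=F, B8=F, B9=T, B10=T, B11=T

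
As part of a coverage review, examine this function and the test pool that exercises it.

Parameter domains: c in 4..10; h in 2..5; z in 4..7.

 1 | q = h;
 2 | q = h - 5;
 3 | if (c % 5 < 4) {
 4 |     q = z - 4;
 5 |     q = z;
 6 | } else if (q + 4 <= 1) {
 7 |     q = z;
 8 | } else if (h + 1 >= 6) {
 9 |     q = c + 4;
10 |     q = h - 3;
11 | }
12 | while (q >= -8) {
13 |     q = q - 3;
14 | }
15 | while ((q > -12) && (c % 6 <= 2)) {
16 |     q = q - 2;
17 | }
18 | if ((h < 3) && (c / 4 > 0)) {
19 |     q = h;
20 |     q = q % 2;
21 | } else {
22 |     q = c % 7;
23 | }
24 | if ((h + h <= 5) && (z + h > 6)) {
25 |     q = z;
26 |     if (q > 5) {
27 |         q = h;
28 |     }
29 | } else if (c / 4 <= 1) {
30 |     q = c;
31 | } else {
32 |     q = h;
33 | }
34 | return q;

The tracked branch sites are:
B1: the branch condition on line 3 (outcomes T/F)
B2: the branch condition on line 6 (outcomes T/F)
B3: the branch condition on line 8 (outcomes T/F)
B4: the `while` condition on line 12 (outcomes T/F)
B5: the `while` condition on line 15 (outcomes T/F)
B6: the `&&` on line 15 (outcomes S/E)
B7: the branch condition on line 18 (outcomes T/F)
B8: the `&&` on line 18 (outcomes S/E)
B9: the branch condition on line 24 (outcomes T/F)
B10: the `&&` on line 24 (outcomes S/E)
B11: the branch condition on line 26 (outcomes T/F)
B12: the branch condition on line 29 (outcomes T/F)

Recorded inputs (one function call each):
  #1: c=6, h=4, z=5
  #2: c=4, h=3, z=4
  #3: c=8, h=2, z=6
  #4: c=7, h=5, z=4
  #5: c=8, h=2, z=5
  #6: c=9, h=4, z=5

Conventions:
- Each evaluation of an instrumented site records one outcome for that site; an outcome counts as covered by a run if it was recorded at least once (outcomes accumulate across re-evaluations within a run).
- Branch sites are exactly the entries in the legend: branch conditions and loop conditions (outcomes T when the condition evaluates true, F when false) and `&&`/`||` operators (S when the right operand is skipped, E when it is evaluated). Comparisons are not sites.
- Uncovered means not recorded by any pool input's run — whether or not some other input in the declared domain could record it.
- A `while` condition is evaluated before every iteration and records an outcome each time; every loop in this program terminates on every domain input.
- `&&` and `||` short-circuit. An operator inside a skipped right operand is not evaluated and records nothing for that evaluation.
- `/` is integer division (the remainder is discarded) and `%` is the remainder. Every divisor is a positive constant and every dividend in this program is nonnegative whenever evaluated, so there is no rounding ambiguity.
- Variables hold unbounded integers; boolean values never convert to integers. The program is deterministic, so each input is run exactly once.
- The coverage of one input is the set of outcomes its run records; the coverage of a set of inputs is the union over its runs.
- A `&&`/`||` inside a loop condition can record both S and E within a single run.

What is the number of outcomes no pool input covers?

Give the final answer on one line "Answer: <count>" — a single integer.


test 1 (c=6, h=4, z=5) hits B1=T, B4=T, B4=F, B5=T, B5=F, B6=S, B6=E, B7=F, B8=S, B9=F, B10=S, B12=T
test 2 (c=4, h=3, z=4) hits B1=F, B2=F, B3=F, B4=T, B4=F, B5=F, B6=E, B7=F, B8=S, B9=F, B10=S, B12=T
test 3 (c=8, h=2, z=6) hits B1=T, B4=T, B4=F, B5=T, B5=F, B6=S, B6=E, B7=T, B8=E, B9=T, B10=E, B11=T
test 4 (c=7, h=5, z=4) hits B1=T, B4=T, B4=F, B5=T, B5=F, B6=S, B6=E, B7=F, B8=S, B9=F, B10=S, B12=T
test 5 (c=8, h=2, z=5) hits B1=T, B4=T, B4=F, B5=T, B5=F, B6=S, B6=E, B7=T, B8=E, B9=T, B10=E, B11=F
test 6 (c=9, h=4, z=5) hits B1=F, B2=F, B3=F, B4=T, B4=F, B5=F, B6=E, B7=F, B8=S, B9=F, B10=S, B12=F
union over the pool: B1=T, B1=F, B2=F, B3=F, B4=T, B4=F, B5=T, B5=F, B6=S, B6=E, B7=T, B7=F, B8=S, B8=E, B9=T, B9=F, B10=S, B10=E, B11=T, B11=F, B12=T, B12=F
uncovered (2 of 24): B2=T, B3=T
Answer: 2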